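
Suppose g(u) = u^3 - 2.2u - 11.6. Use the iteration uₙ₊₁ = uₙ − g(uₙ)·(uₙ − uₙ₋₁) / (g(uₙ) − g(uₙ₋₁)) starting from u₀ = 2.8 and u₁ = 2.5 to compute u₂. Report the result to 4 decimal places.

2.5781

g(2.8) = 4.192000, g(2.5) = -1.475000
u₂ = 2.500000 − (-1.475000)·(2.500000 − 2.800000) / (-1.475000 − 4.192000) = 2.500000 − (0.442500)/(-5.667000) = 2.578084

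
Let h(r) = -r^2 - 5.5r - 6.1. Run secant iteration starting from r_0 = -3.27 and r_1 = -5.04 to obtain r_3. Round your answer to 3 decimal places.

-3.871

h(-3.27) = 1.19210, h(-5.04) = -3.78160
r_2 = -5.04000 − (-3.78160)·(-5.04000 − (-3.27000)) / (-3.78160 − 1.19210) = -5.04000 − (6.69343)/(-4.97370) = -3.69423
h(-3.69423) = 0.57092
r_3 = -3.69423 − 0.57092·(-3.69423 − (-5.04000)) / (0.57092 − (-3.78160)) = -3.69423 − (0.76832)/(4.35252) = -3.87076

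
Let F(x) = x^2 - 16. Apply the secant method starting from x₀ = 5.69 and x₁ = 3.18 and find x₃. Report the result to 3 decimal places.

F(5.69) = 16.37610, F(3.18) = -5.88760
x₂ = 3.18000 − (-5.88760)·(3.18000 − 5.69000) / (-5.88760 − 16.37610) = 3.18000 − (14.77788)/(-22.26370) = 3.84377
F(3.84377) = -1.22547
x₃ = 3.84377 − (-1.22547)·(3.84377 − 3.18000) / (-1.22547 − (-5.88760)) = 3.84377 − (-0.81342)/(4.66213) = 4.01824

4.018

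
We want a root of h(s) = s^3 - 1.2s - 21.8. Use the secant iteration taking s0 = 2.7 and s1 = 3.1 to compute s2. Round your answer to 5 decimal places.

h(2.7) = -5.3570000, h(3.1) = 4.2710000
s2 = 3.1000000 − 4.2710000·(3.1000000 − 2.7000000) / (4.2710000 − (-5.3570000)) = 3.1000000 − (1.7084000)/(9.6280000) = 2.9225592

2.92256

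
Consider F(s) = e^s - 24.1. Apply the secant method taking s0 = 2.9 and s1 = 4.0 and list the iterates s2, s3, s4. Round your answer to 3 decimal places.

3.079, 3.145, 3.184

F(2.9) = -5.92585, F(4.0) = 30.49815
s2 = 4.00000 − 30.49815·(4.00000 − 2.90000) / (30.49815 − (-5.92585)) = 4.00000 − (33.54797)/(36.42400) = 3.07896
F(3.07896) = -2.36421
s3 = 3.07896 − (-2.36421)·(3.07896 − 4.00000) / (-2.36421 − 30.49815) = 3.07896 − (2.17754)/(-32.86236) = 3.14522
F(3.14522) = -0.87516
s4 = 3.14522 − (-0.87516)·(3.14522 − 3.07896) / (-0.87516 − (-2.36421)) = 3.14522 − (-0.05799)/(1.48905) = 3.18417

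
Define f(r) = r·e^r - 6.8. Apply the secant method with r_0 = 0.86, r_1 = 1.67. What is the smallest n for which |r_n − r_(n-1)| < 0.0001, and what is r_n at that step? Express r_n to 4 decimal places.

n = 6, r_n = 1.5069

f(0.86) = -4.767682, f(1.67) = 2.071320
r_2 = 1.670000 − 2.071320·(0.810000)/(6.839002) = 1.424676;  |Δ| = 0.245324
f(1.424676) = -0.878316
r_3 = 1.424676 − (-0.878316)·(-0.245324)/(-2.949636) = 1.497727;  |Δ| = 0.073050
f(1.497727) = -0.102898
r_4 = 1.497727 − (-0.102898)·(0.073050)/(0.775418) = 1.507420;  |Δ| = 0.009694
f(1.507420) = 0.006106
r_5 = 1.507420 − 0.006106·(0.009694)/(0.109004) = 1.506877;  |Δ| = 0.000543
f(1.506877) = -0.000039
r_6 = 1.506877 − (-0.000039)·(-0.000543)/(-0.006145) = 1.506881;  |Δ| = 0.000003
|r_6 − r_5| = 0.000003 < 0.0001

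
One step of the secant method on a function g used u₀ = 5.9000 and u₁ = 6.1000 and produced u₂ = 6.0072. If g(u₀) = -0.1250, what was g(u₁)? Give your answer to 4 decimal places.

The secant line through (5.9000, -0.1250) and (6.1000, g(u₁)) crosses zero at u₂ = 6.0072.
So (5.9000, -0.1250), (6.1000, g(u₁)), (6.0072, 0) are collinear:
g(u₁) = -0.1250 · (6.1000 − 6.0072) / (5.9000 − 6.0072) = -0.1250 · (0.092800)/(-0.107200) = 0.108209

0.1082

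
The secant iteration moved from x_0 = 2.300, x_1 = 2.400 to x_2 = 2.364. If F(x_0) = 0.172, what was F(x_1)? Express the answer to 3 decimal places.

The secant line through (2.300, 0.172) and (2.400, F(x_1)) crosses zero at x_2 = 2.364.
So (2.300, 0.172), (2.400, F(x_1)), (2.364, 0) are collinear:
F(x_1) = 0.172 · (2.400 − 2.364) / (2.300 − 2.364) = 0.172 · (0.03600)/(-0.06400) = -0.09675

-0.097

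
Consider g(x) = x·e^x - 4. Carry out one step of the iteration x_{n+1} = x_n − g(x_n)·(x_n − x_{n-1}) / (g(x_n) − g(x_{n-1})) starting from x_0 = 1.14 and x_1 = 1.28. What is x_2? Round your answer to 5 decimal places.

1.19867

g(1.14) = -0.4354841, g(1.28) = 0.6036988
x_2 = 1.2800000 − 0.6036988·(1.2800000 − 1.1400000) / (0.6036988 − (-0.4354841)) = 1.2800000 − (0.0845178)/(1.0391829) = 1.1986689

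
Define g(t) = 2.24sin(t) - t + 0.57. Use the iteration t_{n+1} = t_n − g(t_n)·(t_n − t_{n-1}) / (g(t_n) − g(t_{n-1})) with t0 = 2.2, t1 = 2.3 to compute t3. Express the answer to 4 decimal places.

g(2.2) = 0.181032, g(2.3) = -0.059620
t2 = 2.300000 − (-0.059620)·(2.300000 − 2.200000) / (-0.059620 − 0.181032) = 2.300000 − (-0.005962)/(-0.240652) = 2.275226
g(2.275226) = 0.001613
t3 = 2.275226 − 0.001613·(2.275226 − 2.300000) / (0.001613 − (-0.059620)) = 2.275226 − (-0.000040)/(0.061233) = 2.275878

2.2759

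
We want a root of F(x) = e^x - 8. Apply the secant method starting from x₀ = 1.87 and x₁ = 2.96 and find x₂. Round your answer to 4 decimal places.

1.9986

F(1.87) = -1.511704, F(2.96) = 11.297972
x₂ = 2.960000 − 11.297972·(2.960000 − 1.870000) / (11.297972 − (-1.511704)) = 2.960000 − (12.314789)/(12.809675) = 1.998634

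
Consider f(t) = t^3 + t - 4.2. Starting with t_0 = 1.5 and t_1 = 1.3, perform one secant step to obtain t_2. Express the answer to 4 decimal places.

f(1.5) = 0.675000, f(1.3) = -0.703000
t_2 = 1.300000 − (-0.703000)·(1.300000 − 1.500000) / (-0.703000 − 0.675000) = 1.300000 − (0.140600)/(-1.378000) = 1.402032

1.4020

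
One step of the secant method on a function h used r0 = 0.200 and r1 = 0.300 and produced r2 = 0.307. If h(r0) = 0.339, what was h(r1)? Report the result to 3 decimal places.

The secant line through (0.200, 0.339) and (0.300, h(r1)) crosses zero at r2 = 0.307.
So (0.200, 0.339), (0.300, h(r1)), (0.307, 0) are collinear:
h(r1) = 0.339 · (0.300 − 0.307) / (0.200 − 0.307) = 0.339 · (-0.00700)/(-0.10700) = 0.02218

0.022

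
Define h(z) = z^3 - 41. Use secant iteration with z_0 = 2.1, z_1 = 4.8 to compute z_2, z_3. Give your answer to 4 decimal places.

h(2.1) = -31.739000, h(4.8) = 69.592000
z_2 = 4.800000 − 69.592000·(4.800000 − 2.100000) / (69.592000 − (-31.739000)) = 4.800000 − (187.898400)/(101.331000) = 2.945697
h(2.945697) = -15.439808
z_3 = 2.945697 − (-15.439808)·(2.945697 − 4.800000) / (-15.439808 − 69.592000) = 2.945697 − (28.630085)/(-85.031808) = 3.282395

2.9457, 3.2824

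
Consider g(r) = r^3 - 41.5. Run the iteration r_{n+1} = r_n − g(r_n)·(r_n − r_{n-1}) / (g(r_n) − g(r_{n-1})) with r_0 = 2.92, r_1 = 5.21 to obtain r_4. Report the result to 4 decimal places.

g(2.92) = -16.602912, g(5.21) = 99.920761
r_2 = 5.210000 − 99.920761·(5.210000 − 2.920000) / (99.920761 − (-16.602912)) = 5.210000 − (228.818543)/(116.523673) = 3.246291
g(3.246291) = -7.289258
r_3 = 3.246291 − (-7.289258)·(3.246291 − 5.210000) / (-7.289258 − 99.920761) = 3.246291 − (14.313979)/(-107.210019) = 3.379805
g(3.379805) = -2.892217
r_4 = 3.379805 − (-2.892217)·(3.379805 − 3.246291) / (-2.892217 − (-7.289258)) = 3.379805 − (-0.386150)/(4.397041) = 3.467625

3.4676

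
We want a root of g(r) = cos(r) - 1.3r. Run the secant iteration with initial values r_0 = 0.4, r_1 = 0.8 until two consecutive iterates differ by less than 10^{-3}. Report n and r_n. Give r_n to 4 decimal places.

g(0.4) = 0.401061, g(0.8) = -0.343293
r_2 = 0.800000 − (-0.343293)·(0.400000)/(-0.744354) = 0.615522;  |Δ| = 0.184478
g(0.615522) = 0.016294
r_3 = 0.615522 − 0.016294·(-0.184478)/(0.359588) = 0.623881;  |Δ| = 0.008359
g(0.623881) = 0.000572
r_4 = 0.623881 − 0.000572·(0.008359)/(-0.015722) = 0.624185;  |Δ| = 0.000304
|r_4 − r_3| = 0.000304 < 10^{-3}

n = 4, r_n = 0.6242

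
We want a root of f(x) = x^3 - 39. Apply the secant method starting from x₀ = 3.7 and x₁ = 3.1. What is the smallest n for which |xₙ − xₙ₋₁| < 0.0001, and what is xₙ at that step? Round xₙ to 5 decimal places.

f(3.7) = 11.6530000, f(3.1) = -9.2090000
x₂ = 3.1000000 − (-9.2090000)·(-0.6000000)/(-20.8620000) = 3.3648548;  |Δ| = 0.2648548
f(3.3648548) = -0.9022814
x₃ = 3.3648548 − (-0.9022814)·(0.2648548)/(8.3067186) = 3.3936235;  |Δ| = 0.0287687
f(3.3936235) = 0.0832762
x₄ = 3.3936235 − 0.0832762·(0.0287687)/(0.9855576) = 3.3911926;  |Δ| = 0.0024309
f(3.3911926) = -0.0006498
x₅ = 3.3911926 − (-0.0006498)·(-0.0024309)/(-0.0839260) = 3.3912114;  |Δ| = 0.0000188
|x₅ − x₄| = 0.0000188 < 0.0001

n = 5, xₙ = 3.39121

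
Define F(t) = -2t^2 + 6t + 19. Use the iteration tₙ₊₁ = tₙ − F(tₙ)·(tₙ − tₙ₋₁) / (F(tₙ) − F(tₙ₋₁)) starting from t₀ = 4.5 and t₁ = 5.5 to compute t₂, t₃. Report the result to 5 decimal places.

4.89286, 4.92512

F(4.5) = 5.5000000, F(5.5) = -8.5000000
t₂ = 5.5000000 − (-8.5000000)·(5.5000000 − 4.5000000) / (-8.5000000 − 5.5000000) = 5.5000000 − (-8.5000000)/(-14.0000000) = 4.8928571
F(4.8928571) = 0.4770408
t₃ = 4.8928571 − 0.4770408·(4.8928571 − 5.5000000) / (0.4770408 − (-8.5000000)) = 4.8928571 − (-0.2896319)/(8.9770408) = 4.9251208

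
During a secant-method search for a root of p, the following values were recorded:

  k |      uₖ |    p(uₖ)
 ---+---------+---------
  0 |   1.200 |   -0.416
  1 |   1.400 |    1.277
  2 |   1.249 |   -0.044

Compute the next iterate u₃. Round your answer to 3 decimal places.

1.254

u₃ = 1.249 − (-0.044)·(1.249 − 1.400) / (-0.044 − 1.277)
   = 1.249 − (0.00664)/(-1.32100) = 1.25403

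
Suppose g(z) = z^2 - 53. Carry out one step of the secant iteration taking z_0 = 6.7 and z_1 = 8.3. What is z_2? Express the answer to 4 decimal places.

7.2407

g(6.7) = -8.110000, g(8.3) = 15.890000
z_2 = 8.300000 − 15.890000·(8.300000 − 6.700000) / (15.890000 − (-8.110000)) = 8.300000 − (25.424000)/(24.000000) = 7.240667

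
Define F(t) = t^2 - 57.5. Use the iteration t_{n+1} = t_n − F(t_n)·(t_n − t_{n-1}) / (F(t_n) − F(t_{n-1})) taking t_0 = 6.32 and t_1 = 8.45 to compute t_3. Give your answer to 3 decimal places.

7.579

F(6.32) = -17.55760, F(8.45) = 13.90250
t_2 = 8.45000 − 13.90250·(8.45000 − 6.32000) / (13.90250 − (-17.55760)) = 8.45000 − (29.61232)/(31.46010) = 7.50873
F(7.50873) = -1.11891
t_3 = 7.50873 − (-1.11891)·(7.50873 − 8.45000) / (-1.11891 − 13.90250) = 7.50873 − (1.05320)/(-15.02141) = 7.57885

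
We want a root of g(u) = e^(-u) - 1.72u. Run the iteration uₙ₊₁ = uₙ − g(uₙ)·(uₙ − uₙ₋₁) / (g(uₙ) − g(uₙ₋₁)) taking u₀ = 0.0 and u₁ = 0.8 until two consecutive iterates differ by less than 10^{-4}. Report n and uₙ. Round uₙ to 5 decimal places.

n = 5, uₙ = 0.39261

g(0.0) = 1.0000000, g(0.8) = -0.9266710
u₂ = 0.8000000 − (-0.9266710)·(0.8000000)/(-1.9266710) = 0.4152240;  |Δ| = 0.3847760
g(0.4152240) = -0.0539928
u₃ = 0.4152240 − (-0.0539928)·(-0.3847760)/(0.8726782) = 0.3914178;  |Δ| = 0.0238062
g(0.3914178) = 0.0028591
u₄ = 0.3914178 − 0.0028591·(-0.0238062)/(0.0568519) = 0.3926150;  |Δ| = 0.0011972
g(0.3926150) = -0.0000091
u₅ = 0.3926150 − (-0.0000091)·(0.0011972)/(-0.0028681) = 0.3926112;  |Δ| = 0.0000038
|u₅ − u₄| = 0.0000038 < 10^{-4}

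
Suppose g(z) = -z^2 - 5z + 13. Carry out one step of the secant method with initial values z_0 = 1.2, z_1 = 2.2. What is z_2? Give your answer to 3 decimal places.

1.862

g(1.2) = 5.56000, g(2.2) = -2.84000
z_2 = 2.20000 − (-2.84000)·(2.20000 − 1.20000) / (-2.84000 − 5.56000) = 2.20000 − (-2.84000)/(-8.40000) = 1.86190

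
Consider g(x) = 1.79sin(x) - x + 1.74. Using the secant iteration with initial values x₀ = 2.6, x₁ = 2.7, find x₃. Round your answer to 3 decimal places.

2.625

g(2.6) = 0.06275, g(2.7) = -0.19499
x₂ = 2.70000 − (-0.19499)·(2.70000 − 2.60000) / (-0.19499 − 0.06275) = 2.70000 − (-0.01950)/(-0.25774) = 2.62435
g(2.62435) = 0.00079
x₃ = 2.62435 − 0.00079·(2.62435 − 2.70000) / (0.00079 − (-0.19499)) = 2.62435 − (-0.00006)/(0.19578) = 2.62465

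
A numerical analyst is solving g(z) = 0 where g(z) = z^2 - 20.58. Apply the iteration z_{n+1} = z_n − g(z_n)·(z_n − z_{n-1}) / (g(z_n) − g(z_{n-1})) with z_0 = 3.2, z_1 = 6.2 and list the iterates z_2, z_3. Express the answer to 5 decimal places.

4.30000, 4.49905

g(3.2) = -10.3400000, g(6.2) = 17.8600000
z_2 = 6.2000000 − 17.8600000·(6.2000000 − 3.2000000) / (17.8600000 − (-10.3400000)) = 6.2000000 − (53.5800000)/(28.2000000) = 4.3000000
g(4.3000000) = -2.0900000
z_3 = 4.3000000 − (-2.0900000)·(4.3000000 − 6.2000000) / (-2.0900000 − 17.8600000) = 4.3000000 − (3.9710000)/(-19.9500000) = 4.4990476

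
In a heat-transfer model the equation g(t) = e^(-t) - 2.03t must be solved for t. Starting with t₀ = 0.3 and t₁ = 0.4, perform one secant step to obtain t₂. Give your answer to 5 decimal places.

g(0.3) = 0.1318182, g(0.4) = -0.1416800
t₂ = 0.4000000 − (-0.1416800)·(0.4000000 − 0.3000000) / (-0.1416800 − 0.1318182) = 0.4000000 − (-0.0141680)/(-0.2734982) = 0.3481971

0.34820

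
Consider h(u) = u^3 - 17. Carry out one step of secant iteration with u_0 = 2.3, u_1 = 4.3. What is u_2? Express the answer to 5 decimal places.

h(2.3) = -4.8330000, h(4.3) = 62.5070000
u_2 = 4.3000000 − 62.5070000·(4.3000000 − 2.3000000) / (62.5070000 − (-4.8330000)) = 4.3000000 − (125.0140000)/(67.3400000) = 2.4435402

2.44354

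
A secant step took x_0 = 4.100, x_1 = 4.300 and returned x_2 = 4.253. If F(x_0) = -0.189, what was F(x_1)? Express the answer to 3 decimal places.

The secant line through (4.100, -0.189) and (4.300, F(x_1)) crosses zero at x_2 = 4.253.
So (4.100, -0.189), (4.300, F(x_1)), (4.253, 0) are collinear:
F(x_1) = -0.189 · (4.300 − 4.253) / (4.100 − 4.253) = -0.189 · (0.04700)/(-0.15300) = 0.05806

0.058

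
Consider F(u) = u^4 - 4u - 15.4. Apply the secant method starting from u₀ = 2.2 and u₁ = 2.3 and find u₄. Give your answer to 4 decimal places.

2.2198

F(2.2) = -0.774400, F(2.3) = 3.384100
u₂ = 2.300000 − 3.384100·(2.300000 − 2.200000) / (3.384100 − (-0.774400)) = 2.300000 − (0.338410)/(4.158500) = 2.218622
F(2.218622) = -0.045608
u₃ = 2.218622 − (-0.045608)·(2.218622 − 2.300000) / (-0.045608 − 3.384100) = 2.218622 − (0.003712)/(-3.429708) = 2.219704
F(2.219704) = -0.002630
u₄ = 2.219704 − (-0.002630)·(2.219704 − 2.218622) / (-0.002630 − (-0.045608)) = 2.219704 − (-0.000003)/(0.042978) = 2.219771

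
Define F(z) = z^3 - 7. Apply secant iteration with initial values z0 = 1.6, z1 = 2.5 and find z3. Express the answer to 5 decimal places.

F(1.6) = -2.9040000, F(2.5) = 8.6250000
z2 = 2.5000000 − 8.6250000·(2.5000000 − 1.6000000) / (8.6250000 − (-2.9040000)) = 2.5000000 − (7.7625000)/(11.5290000) = 1.8266979
F(1.8266979) = -0.9046285
z3 = 1.8266979 − (-0.9046285)·(1.8266979 − 2.5000000) / (-0.9046285 − 8.6250000) = 1.8266979 − (0.6090882)/(-9.5296285) = 1.8906131

1.89061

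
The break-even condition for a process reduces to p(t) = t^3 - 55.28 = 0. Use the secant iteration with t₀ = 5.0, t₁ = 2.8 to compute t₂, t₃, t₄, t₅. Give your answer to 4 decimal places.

3.5115, 3.9108, 3.8012, 3.8092

p(5.0) = 69.720000, p(2.8) = -33.328000
t₂ = 2.800000 − (-33.328000)·(2.800000 − 5.000000) / (-33.328000 − 69.720000) = 2.800000 − (73.321600)/(-103.048000) = 3.511529
p(3.511529) = -11.979927
t₃ = 3.511529 − (-11.979927)·(3.511529 − 2.800000) / (-11.979927 − (-33.328000)) = 3.511529 − (-8.524060)/(21.348073) = 3.910818
p(3.910818) = 4.533998
t₄ = 3.910818 − 4.533998·(3.910818 − 3.511529) / (4.533998 − (-11.979927)) = 3.910818 − (1.810378)/(16.513925) = 3.801191
p(3.801191) = -0.356402
t₅ = 3.801191 − (-0.356402)·(3.801191 − 3.910818) / (-0.356402 − 4.533998) = 3.801191 − (0.039071)/(-4.890401) = 3.809180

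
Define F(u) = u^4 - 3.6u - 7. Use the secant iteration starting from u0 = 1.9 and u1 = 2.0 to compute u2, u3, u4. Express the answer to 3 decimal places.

F(1.9) = -0.80790, F(2.0) = 1.80000
u2 = 2.00000 − 1.80000·(2.00000 − 1.90000) / (1.80000 − (-0.80790)) = 2.00000 − (0.18000)/(2.60790) = 1.93098
F(1.93098) = -0.04847
u3 = 1.93098 − (-0.04847)·(1.93098 − 2.00000) / (-0.04847 − 1.80000) = 1.93098 − (0.00335)/(-1.84847) = 1.93279
F(1.93279) = -0.00279
u4 = 1.93279 − (-0.00279)·(1.93279 − 1.93098) / (-0.00279 − (-0.04847)) = 1.93279 − (-0.00001)/(0.04568) = 1.93290

1.931, 1.933, 1.933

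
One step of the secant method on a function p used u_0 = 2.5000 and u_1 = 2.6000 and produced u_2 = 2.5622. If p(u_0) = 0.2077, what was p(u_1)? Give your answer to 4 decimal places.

-0.1262

The secant line through (2.5000, 0.2077) and (2.6000, p(u_1)) crosses zero at u_2 = 2.5622.
So (2.5000, 0.2077), (2.6000, p(u_1)), (2.5622, 0) are collinear:
p(u_1) = 0.2077 · (2.6000 − 2.5622) / (2.5000 − 2.5622) = 0.2077 · (0.037800)/(-0.062200) = -0.126223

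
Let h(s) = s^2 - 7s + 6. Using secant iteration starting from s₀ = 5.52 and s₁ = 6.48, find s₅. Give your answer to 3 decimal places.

6.000

h(5.52) = -2.16960, h(6.48) = 2.63040
s₂ = 6.48000 − 2.63040·(6.48000 − 5.52000) / (2.63040 − (-2.16960)) = 6.48000 − (2.52518)/(4.80000) = 5.95392
h(5.95392) = -0.22828
s₃ = 5.95392 − (-0.22828)·(5.95392 − 6.48000) / (-0.22828 − 2.63040) = 5.95392 − (0.12009)/(-2.85868) = 5.99593
h(5.99593) = -0.02034
s₄ = 5.99593 − (-0.02034)·(5.99593 − 5.95392) / (-0.02034 − (-0.22828)) = 5.99593 − (-0.00085)/(0.20794) = 6.00004
h(6.00004) = 0.00019
s₅ = 6.00004 − 0.00019·(6.00004 − 5.99593) / (0.00019 − (-0.02034)) = 6.00004 − (0.00000)/(0.02053) = 6.00000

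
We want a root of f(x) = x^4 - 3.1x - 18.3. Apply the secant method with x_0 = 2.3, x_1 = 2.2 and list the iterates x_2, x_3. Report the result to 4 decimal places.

2.2399, 2.2417

f(2.3) = 2.554100, f(2.2) = -1.694400
x_2 = 2.200000 − (-1.694400)·(2.200000 − 2.300000) / (-1.694400 − 2.554100) = 2.200000 − (0.169440)/(-4.248500) = 2.239882
f(2.239882) = -0.072616
x_3 = 2.239882 − (-0.072616)·(2.239882 − 2.200000) / (-0.072616 − (-1.694400)) = 2.239882 − (-0.002896)/(1.621784) = 2.241668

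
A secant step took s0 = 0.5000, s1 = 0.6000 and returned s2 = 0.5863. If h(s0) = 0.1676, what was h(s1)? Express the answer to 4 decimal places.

-0.0266

The secant line through (0.5000, 0.1676) and (0.6000, h(s1)) crosses zero at s2 = 0.5863.
So (0.5000, 0.1676), (0.6000, h(s1)), (0.5863, 0) are collinear:
h(s1) = 0.1676 · (0.6000 − 0.5863) / (0.5000 − 0.5863) = 0.1676 · (0.013700)/(-0.086300) = -0.026606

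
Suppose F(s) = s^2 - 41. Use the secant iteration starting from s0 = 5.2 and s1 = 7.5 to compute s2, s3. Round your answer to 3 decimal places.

6.299, 6.395

F(5.2) = -13.96000, F(7.5) = 15.25000
s2 = 7.50000 − 15.25000·(7.50000 − 5.20000) / (15.25000 − (-13.96000)) = 7.50000 − (35.07500)/(29.21000) = 6.29921
F(6.29921) = -1.31992
s3 = 6.29921 − (-1.31992)·(6.29921 − 7.50000) / (-1.31992 − 15.25000) = 6.29921 − (1.58494)/(-16.56992) = 6.39486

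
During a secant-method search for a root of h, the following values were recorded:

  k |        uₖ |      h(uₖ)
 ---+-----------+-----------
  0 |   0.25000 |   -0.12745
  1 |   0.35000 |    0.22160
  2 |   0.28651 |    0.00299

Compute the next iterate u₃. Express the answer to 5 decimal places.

u₃ = 0.28651 − 0.00299·(0.28651 − 0.35000) / (0.00299 − 0.22160)
   = 0.28651 − (-0.0001898)/(-0.2186100) = 0.2856416

0.28564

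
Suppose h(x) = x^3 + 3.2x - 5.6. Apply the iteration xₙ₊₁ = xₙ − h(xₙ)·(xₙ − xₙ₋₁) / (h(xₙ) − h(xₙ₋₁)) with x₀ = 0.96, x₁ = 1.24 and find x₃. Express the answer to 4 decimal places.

1.2042

h(0.96) = -1.643264, h(1.24) = 0.274624
x₂ = 1.240000 − 0.274624·(1.240000 − 0.960000) / (0.274624 − (-1.643264)) = 1.240000 − (0.076895)/(1.917888) = 1.199907
h(1.199907) = -0.032703
x₃ = 1.199907 − (-0.032703)·(1.199907 − 1.240000) / (-0.032703 − 0.274624) = 1.199907 − (0.001311)/(-0.307327) = 1.204173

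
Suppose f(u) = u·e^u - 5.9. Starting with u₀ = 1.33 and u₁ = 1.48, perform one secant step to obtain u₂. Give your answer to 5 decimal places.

f(1.33) = -0.8712123, f(1.48) = 0.6015596
u₂ = 1.4800000 − 0.6015596·(1.4800000 − 1.3300000) / (0.6015596 − (-0.8712123)) = 1.4800000 − (0.0902339)/(1.4727719) = 1.4187319

1.41873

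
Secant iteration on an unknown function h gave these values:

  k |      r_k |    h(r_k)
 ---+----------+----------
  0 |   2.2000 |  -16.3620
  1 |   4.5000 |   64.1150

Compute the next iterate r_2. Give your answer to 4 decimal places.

2.6676

r_2 = 4.5000 − 64.1150·(4.5000 − 2.2000) / (64.1150 − (-16.3620))
   = 4.5000 − (147.464500)/(80.477000) = 2.667619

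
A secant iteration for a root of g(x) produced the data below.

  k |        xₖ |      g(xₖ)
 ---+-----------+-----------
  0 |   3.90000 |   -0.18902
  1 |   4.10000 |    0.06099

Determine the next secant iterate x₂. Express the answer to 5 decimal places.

x₂ = 4.10000 − 0.06099·(4.10000 − 3.90000) / (0.06099 − (-0.18902))
   = 4.10000 − (0.0121980)/(0.2500100) = 4.0512100

4.05121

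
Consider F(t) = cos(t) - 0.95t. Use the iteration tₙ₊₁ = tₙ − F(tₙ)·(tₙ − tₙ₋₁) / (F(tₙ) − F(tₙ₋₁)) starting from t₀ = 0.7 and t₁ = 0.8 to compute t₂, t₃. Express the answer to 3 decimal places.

F(0.7) = 0.09984, F(0.8) = -0.06329
t₂ = 0.80000 − (-0.06329)·(0.80000 − 0.70000) / (-0.06329 − 0.09984) = 0.80000 − (-0.00633)/(-0.16314) = 0.76120
F(0.76120) = 0.00087
t₃ = 0.76120 − 0.00087·(0.76120 − 0.80000) / (0.00087 − (-0.06329)) = 0.76120 − (-0.00003)/(0.06416) = 0.76173

0.761, 0.762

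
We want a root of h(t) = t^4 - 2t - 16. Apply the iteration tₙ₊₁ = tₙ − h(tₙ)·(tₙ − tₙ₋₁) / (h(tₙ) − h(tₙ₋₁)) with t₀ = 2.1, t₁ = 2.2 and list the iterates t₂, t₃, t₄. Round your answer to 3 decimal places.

2.120, 2.121, 2.121

h(2.1) = -0.75190, h(2.2) = 3.02560
t₂ = 2.20000 − 3.02560·(2.20000 − 2.10000) / (3.02560 − (-0.75190)) = 2.20000 − (0.30256)/(3.77750) = 2.11990
h(2.11990) = -0.04381
t₃ = 2.11990 − (-0.04381)·(2.11990 − 2.20000) / (-0.04381 − 3.02560) = 2.11990 − (0.00351)/(-3.06941) = 2.12105
h(2.12105) = -0.00250
t₄ = 2.12105 − (-0.00250)·(2.12105 − 2.11990) / (-0.00250 − (-0.04381)) = 2.12105 − (0.00000)/(0.04131) = 2.12112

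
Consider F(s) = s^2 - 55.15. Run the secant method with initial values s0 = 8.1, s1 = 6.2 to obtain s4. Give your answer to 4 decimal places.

F(8.1) = 10.460000, F(6.2) = -16.710000
s2 = 6.200000 − (-16.710000)·(6.200000 − 8.100000) / (-16.710000 − 10.460000) = 6.200000 − (31.749000)/(-27.170000) = 7.368531
F(7.368531) = -0.854744
s3 = 7.368531 − (-0.854744)·(7.368531 − 6.200000) / (-0.854744 − (-16.710000)) = 7.368531 − (-0.998795)/(15.855256) = 7.431526
F(7.431526) = 0.077579
s4 = 7.431526 − 0.077579·(7.431526 − 7.368531) / (0.077579 − (-0.854744)) = 7.431526 − (0.004887)/(0.932323) = 7.426284

7.4263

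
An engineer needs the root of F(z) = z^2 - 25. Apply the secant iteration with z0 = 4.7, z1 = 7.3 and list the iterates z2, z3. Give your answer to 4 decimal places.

F(4.7) = -2.910000, F(7.3) = 28.290000
z2 = 7.300000 − 28.290000·(7.300000 − 4.700000) / (28.290000 − (-2.910000)) = 7.300000 − (73.554000)/(31.200000) = 4.942500
F(4.942500) = -0.571694
z3 = 4.942500 − (-0.571694)·(4.942500 − 7.300000) / (-0.571694 − 28.290000) = 4.942500 − (1.347768)/(-28.861694) = 4.989197

4.9425, 4.9892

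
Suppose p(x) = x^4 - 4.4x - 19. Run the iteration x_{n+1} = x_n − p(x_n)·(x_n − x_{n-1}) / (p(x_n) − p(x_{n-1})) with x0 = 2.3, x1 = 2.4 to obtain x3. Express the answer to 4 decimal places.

2.3251

p(2.3) = -1.135900, p(2.4) = 3.617600
x2 = 2.400000 − 3.617600·(2.400000 − 2.300000) / (3.617600 − (-1.135900)) = 2.400000 − (0.361760)/(4.753500) = 2.323896
p(2.323896) = -0.059818
x3 = 2.323896 − (-0.059818)·(2.323896 − 2.400000) / (-0.059818 − 3.617600) = 2.323896 − (0.004552)/(-3.677418) = 2.325134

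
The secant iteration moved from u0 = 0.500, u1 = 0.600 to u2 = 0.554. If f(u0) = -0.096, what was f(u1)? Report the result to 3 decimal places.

The secant line through (0.500, -0.096) and (0.600, f(u1)) crosses zero at u2 = 0.554.
So (0.500, -0.096), (0.600, f(u1)), (0.554, 0) are collinear:
f(u1) = -0.096 · (0.600 − 0.554) / (0.500 − 0.554) = -0.096 · (0.04600)/(-0.05400) = 0.08178

0.082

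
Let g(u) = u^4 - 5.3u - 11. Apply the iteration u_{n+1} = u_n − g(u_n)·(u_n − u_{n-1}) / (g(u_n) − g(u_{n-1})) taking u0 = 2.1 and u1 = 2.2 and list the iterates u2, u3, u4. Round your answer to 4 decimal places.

2.1778, 2.1791, 2.1791

g(2.1) = -2.681900, g(2.2) = 0.765600
u2 = 2.200000 − 0.765600·(2.200000 − 2.100000) / (0.765600 − (-2.681900)) = 2.200000 − (0.076560)/(3.447500) = 2.177793
g(2.177793) = -0.048333
u3 = 2.177793 − (-0.048333)·(2.177793 − 2.200000) / (-0.048333 − 0.765600) = 2.177793 − (0.001073)/(-0.813933) = 2.179111
g(2.179111) = -0.000790
u4 = 2.179111 − (-0.000790)·(2.179111 − 2.177793) / (-0.000790 − (-0.048333)) = 2.179111 − (-0.000001)/(0.047543) = 2.179133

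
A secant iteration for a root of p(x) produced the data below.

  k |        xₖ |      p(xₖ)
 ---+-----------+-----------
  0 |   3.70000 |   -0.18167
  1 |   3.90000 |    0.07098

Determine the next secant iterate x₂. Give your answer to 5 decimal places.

x₂ = 3.90000 − 0.07098·(3.90000 − 3.70000) / (0.07098 − (-0.18167))
   = 3.90000 − (0.0141960)/(0.2526500) = 3.8438116

3.84381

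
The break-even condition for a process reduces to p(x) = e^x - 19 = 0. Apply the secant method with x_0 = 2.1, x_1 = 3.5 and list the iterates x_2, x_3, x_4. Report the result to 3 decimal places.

p(2.1) = -10.83383, p(3.5) = 14.11545
x_2 = 3.50000 − 14.11545·(3.50000 − 2.10000) / (14.11545 − (-10.83383)) = 3.50000 − (19.76163)/(24.94928) = 2.70793
p(2.70793) = -4.00184
x_3 = 2.70793 − (-4.00184)·(2.70793 − 3.50000) / (-4.00184 − 14.11545) = 2.70793 − (3.16974)/(-18.11729) = 2.88288
p(2.88288) = -1.13427
x_4 = 2.88288 − (-1.13427)·(2.88288 − 2.70793) / (-1.13427 − (-4.00184)) = 2.88288 − (-0.19845)/(2.86757) = 2.95209

2.708, 2.883, 2.952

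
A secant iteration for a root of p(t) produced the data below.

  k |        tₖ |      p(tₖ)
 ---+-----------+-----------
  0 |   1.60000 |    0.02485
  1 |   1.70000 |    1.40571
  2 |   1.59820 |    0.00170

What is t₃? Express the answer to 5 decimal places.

t₃ = 1.59820 − 0.00170·(1.59820 − 1.70000) / (0.00170 − 1.40571)
   = 1.59820 − (-0.0001731)/(-1.4040100) = 1.5980767

1.59808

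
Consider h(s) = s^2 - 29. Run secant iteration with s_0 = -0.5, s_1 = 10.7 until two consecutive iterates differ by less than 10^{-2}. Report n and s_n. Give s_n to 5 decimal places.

h(-0.5) = -28.7500000, h(10.7) = 85.4900000
s_2 = 10.7000000 − 85.4900000·(11.2000000)/(114.2400000) = 2.3186275;  |Δ| = 8.3813725
h(2.3186275) = -23.6239667
s_3 = 2.3186275 − (-23.6239667)·(-8.3813725)/(-109.1139667) = 4.1332555;  |Δ| = 1.8146281
h(4.1332555) = -11.9161988
s_4 = 4.1332555 − (-11.9161988)·(1.8146281)/(11.7077679) = 5.9801890;  |Δ| = 1.8469335
h(5.9801890) = 6.7626608
s_5 = 5.9801890 − 6.7626608·(1.8469335)/(18.6788596) = 5.3115088;  |Δ| = 0.6686803
h(5.3115088) = -0.7878747
s_6 = 5.3115088 − (-0.7878747)·(-0.6686803)/(-7.5505354) = 5.3812834;  |Δ| = 0.0697747
h(5.3812834) = -0.0417884
s_7 = 5.3812834 − (-0.0417884)·(0.0697747)/(0.7460862) = 5.3851915;  |Δ| = 0.0039081
|s_7 − s_6| = 0.0039081 < 10^{-2}

n = 7, s_n = 5.38519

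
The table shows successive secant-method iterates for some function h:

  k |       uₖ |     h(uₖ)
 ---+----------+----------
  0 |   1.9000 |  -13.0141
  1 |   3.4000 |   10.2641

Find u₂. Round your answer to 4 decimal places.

2.7386

u₂ = 3.4000 − 10.2641·(3.4000 − 1.9000) / (10.2641 − (-13.0141))
   = 3.4000 − (15.396150)/(23.278200) = 2.738602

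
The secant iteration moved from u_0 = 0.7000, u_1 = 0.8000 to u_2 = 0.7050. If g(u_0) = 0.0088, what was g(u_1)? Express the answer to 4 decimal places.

-0.1672

The secant line through (0.7000, 0.0088) and (0.8000, g(u_1)) crosses zero at u_2 = 0.7050.
So (0.7000, 0.0088), (0.8000, g(u_1)), (0.7050, 0) are collinear:
g(u_1) = 0.0088 · (0.8000 − 0.7050) / (0.7000 − 0.7050) = 0.0088 · (0.095000)/(-0.005000) = -0.167200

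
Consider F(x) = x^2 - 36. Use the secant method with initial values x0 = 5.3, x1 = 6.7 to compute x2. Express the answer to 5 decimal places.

5.95917

F(5.3) = -7.9100000, F(6.7) = 8.8900000
x2 = 6.7000000 − 8.8900000·(6.7000000 − 5.3000000) / (8.8900000 − (-7.9100000)) = 6.7000000 − (12.4460000)/(16.8000000) = 5.9591667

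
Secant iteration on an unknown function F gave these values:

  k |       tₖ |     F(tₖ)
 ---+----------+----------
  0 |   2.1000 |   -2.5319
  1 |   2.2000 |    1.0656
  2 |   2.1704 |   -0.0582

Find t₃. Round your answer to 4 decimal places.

2.1719

t₃ = 2.1704 − (-0.0582)·(2.1704 − 2.2000) / (-0.0582 − 1.0656)
   = 2.1704 − (0.001723)/(-1.123800) = 2.171933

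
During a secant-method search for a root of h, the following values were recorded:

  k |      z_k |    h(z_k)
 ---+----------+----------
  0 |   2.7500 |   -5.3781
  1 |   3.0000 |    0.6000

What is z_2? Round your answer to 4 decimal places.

2.9749

z_2 = 3.0000 − 0.6000·(3.0000 − 2.7500) / (0.6000 − (-5.3781))
   = 3.0000 − (0.150000)/(5.978100) = 2.974908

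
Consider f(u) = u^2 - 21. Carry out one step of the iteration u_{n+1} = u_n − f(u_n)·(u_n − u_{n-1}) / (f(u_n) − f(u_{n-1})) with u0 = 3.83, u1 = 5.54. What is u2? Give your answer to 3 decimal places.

f(3.83) = -6.33110, f(5.54) = 9.69160
u2 = 5.54000 − 9.69160·(5.54000 − 3.83000) / (9.69160 − (-6.33110)) = 5.54000 − (16.57264)/(16.02270) = 4.50568

4.506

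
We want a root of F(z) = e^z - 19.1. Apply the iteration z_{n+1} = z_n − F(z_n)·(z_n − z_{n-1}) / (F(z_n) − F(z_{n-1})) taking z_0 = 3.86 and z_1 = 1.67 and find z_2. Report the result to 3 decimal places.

2.386

F(3.86) = 28.36535, F(1.67) = -13.78783
z_2 = 1.67000 − (-13.78783)·(1.67000 − 3.86000) / (-13.78783 − 28.36535) = 1.67000 − (30.19535)/(-42.15318) = 2.38632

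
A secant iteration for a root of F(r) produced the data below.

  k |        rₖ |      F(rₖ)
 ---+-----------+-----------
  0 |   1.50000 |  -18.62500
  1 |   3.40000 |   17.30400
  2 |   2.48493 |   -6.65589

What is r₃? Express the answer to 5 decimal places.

r₃ = 2.48493 − (-6.65589)·(2.48493 − 3.40000) / (-6.65589 − 17.30400)
   = 2.48493 − (6.0906053)/(-23.9598900) = 2.7391301

2.73913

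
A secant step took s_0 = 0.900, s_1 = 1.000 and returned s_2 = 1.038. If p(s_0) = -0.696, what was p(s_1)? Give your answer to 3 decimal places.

The secant line through (0.900, -0.696) and (1.000, p(s_1)) crosses zero at s_2 = 1.038.
So (0.900, -0.696), (1.000, p(s_1)), (1.038, 0) are collinear:
p(s_1) = -0.696 · (1.000 − 1.038) / (0.900 − 1.038) = -0.696 · (-0.03800)/(-0.13800) = -0.19165

-0.192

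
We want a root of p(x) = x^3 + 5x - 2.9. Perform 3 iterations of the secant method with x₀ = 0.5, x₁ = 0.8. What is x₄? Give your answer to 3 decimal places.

0.547

p(0.5) = -0.27500, p(0.8) = 1.61200
x₂ = 0.80000 − 1.61200·(0.80000 − 0.50000) / (1.61200 − (-0.27500)) = 0.80000 − (0.48360)/(1.88700) = 0.54372
p(0.54372) = -0.02066
x₃ = 0.54372 − (-0.02066)·(0.54372 − 0.80000) / (-0.02066 − 1.61200) = 0.54372 − (0.00529)/(-1.63266) = 0.54696
p(0.54696) = -0.00155
x₄ = 0.54696 − (-0.00155)·(0.54696 − 0.54372) / (-0.00155 − (-0.02066)) = 0.54696 − (-0.00001)/(0.01911) = 0.54723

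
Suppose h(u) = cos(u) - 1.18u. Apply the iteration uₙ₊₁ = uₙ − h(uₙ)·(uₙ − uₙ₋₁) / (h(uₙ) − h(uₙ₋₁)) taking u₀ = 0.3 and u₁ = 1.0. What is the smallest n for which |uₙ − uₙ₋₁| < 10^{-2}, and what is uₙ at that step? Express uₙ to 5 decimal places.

n = 4, uₙ = 0.66624

h(0.3) = 0.6013365, h(1.0) = -0.6396977
u₂ = 1.0000000 − (-0.6396977)·(0.7000000)/(-1.2410342) = 0.6391813;  |Δ| = 0.3608187
h(0.6391813) = 0.0483505
u₃ = 0.6391813 − 0.0483505·(-0.3608187)/(0.6880482) = 0.6645367;  |Δ| = 0.0253555
h(0.6645367) = 0.0030492
u₄ = 0.6645367 − 0.0030492·(0.0253555)/(-0.0453013) = 0.6662434;  |Δ| = 0.0017067
|u₄ − u₃| = 0.0017067 < 10^{-2}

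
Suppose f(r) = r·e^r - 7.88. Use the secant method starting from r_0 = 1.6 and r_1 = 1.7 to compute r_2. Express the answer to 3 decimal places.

1.597

f(1.6) = 0.04485, f(1.7) = 1.42571
r_2 = 1.70000 − 1.42571·(1.70000 − 1.60000) / (1.42571 − 0.04485) = 1.70000 − (0.14257)/(1.38086) = 1.59675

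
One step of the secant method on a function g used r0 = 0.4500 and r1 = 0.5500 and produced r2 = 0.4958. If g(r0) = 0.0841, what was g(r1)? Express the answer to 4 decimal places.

The secant line through (0.4500, 0.0841) and (0.5500, g(r1)) crosses zero at r2 = 0.4958.
So (0.4500, 0.0841), (0.5500, g(r1)), (0.4958, 0) are collinear:
g(r1) = 0.0841 · (0.5500 − 0.4958) / (0.4500 − 0.4958) = 0.0841 · (0.054200)/(-0.045800) = -0.099524

-0.0995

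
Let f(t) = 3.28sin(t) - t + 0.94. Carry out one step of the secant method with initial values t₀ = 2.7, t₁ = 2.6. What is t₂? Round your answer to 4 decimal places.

2.6079

f(2.7) = -0.358194, f(2.6) = 0.030844
t₂ = 2.600000 − 0.030844·(2.600000 − 2.700000) / (0.030844 − (-0.358194)) = 2.600000 − (-0.003084)/(0.389038) = 2.607928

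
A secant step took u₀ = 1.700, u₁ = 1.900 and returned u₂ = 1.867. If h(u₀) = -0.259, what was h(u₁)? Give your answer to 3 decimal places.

The secant line through (1.700, -0.259) and (1.900, h(u₁)) crosses zero at u₂ = 1.867.
So (1.700, -0.259), (1.900, h(u₁)), (1.867, 0) are collinear:
h(u₁) = -0.259 · (1.900 − 1.867) / (1.700 − 1.867) = -0.259 · (0.03300)/(-0.16700) = 0.05118

0.051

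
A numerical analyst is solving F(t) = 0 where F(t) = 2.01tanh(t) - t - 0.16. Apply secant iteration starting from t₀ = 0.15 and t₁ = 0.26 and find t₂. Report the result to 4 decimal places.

F(0.15) = -0.010741, F(0.26) = 0.091134
t₂ = 0.260000 − 0.091134·(0.260000 − 0.150000) / (0.091134 − (-0.010741)) = 0.260000 − (0.010025)/(0.101875) = 0.161598

0.1616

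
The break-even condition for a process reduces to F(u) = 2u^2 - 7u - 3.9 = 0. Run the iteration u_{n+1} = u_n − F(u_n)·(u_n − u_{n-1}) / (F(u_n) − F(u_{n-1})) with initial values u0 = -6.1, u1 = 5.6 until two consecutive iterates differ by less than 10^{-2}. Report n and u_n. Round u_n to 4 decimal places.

F(-6.1) = 113.220000, F(5.6) = 19.620000
u2 = 5.600000 − 19.620000·(11.700000)/(-93.600000) = 8.052500;  |Δ| = 2.452500
F(8.052500) = 69.418013
u3 = 8.052500 − 69.418013·(2.452500)/(49.798013) = 4.633736;  |Δ| = 3.418764
F(4.633736) = 6.606861
u4 = 4.633736 − 6.606861·(-3.418764)/(-62.811151) = 4.274129;  |Δ| = 0.359607
F(4.274129) = 2.717454
u5 = 4.274129 − 2.717454·(-0.359607)/(-3.889407) = 4.022879;  |Δ| = 0.251250
F(4.022879) = 0.306956
u6 = 4.022879 − 0.306956·(-0.251250)/(-2.410498) = 3.990884;  |Δ| = 0.031995
F(3.990884) = 0.018125
u7 = 3.990884 − 0.018125·(-0.031995)/(-0.288831) = 3.988877;  |Δ| = 0.002008
|u7 − u6| = 0.002008 < 10^{-2}

n = 7, u_n = 3.9889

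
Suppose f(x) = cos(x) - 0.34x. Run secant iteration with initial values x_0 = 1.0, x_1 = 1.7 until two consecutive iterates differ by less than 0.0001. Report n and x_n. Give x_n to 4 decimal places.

n = 5, x_n = 1.1639

f(1.0) = 0.200302, f(1.7) = -0.706844
x_2 = 1.700000 − (-0.706844)·(0.700000)/(-0.907147) = 1.154563;  |Δ| = 0.545437
f(1.154563) = 0.011766
x_3 = 1.154563 − 0.011766·(-0.545437)/(0.718611) = 1.163494;  |Δ| = 0.008931
f(1.163494) = 0.000546
x_4 = 1.163494 − 0.000546·(0.008931)/(-0.011221) = 1.163928;  |Δ| = 0.000434
f(1.163928) = -0.000001
x_5 = 1.163928 − (-0.000001)·(0.000434)/(-0.000546) = 1.163928;  |Δ| = 0.000001
|x_5 − x_4| = 0.000001 < 0.0001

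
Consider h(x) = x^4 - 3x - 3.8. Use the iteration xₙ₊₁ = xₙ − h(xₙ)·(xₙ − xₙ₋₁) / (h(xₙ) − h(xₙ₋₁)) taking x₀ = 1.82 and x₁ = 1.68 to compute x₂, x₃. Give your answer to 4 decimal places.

h(1.82) = 1.711994, h(1.68) = -0.874058
x₂ = 1.680000 − (-0.874058)·(1.680000 − 1.820000) / (-0.874058 − 1.711994) = 1.680000 − (0.122368)/(-2.586052) = 1.727319
h(1.727319) = -0.079912
x₃ = 1.727319 − (-0.079912)·(1.727319 − 1.680000) / (-0.079912 − (-0.874058)) = 1.727319 − (-0.003781)/(0.794146) = 1.732080

1.7273, 1.7321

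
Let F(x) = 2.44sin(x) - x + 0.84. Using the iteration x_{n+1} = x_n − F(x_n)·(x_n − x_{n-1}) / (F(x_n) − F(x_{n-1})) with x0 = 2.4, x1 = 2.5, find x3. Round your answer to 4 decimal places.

2.4312

F(2.4) = 0.088130, F(2.5) = -0.199728
x2 = 2.500000 − (-0.199728)·(2.500000 − 2.400000) / (-0.199728 − 0.088130) = 2.500000 − (-0.019973)/(-0.287858) = 2.430616
F(2.430616) = 0.001665
x3 = 2.430616 − 0.001665·(2.430616 − 2.500000) / (0.001665 − (-0.199728)) = 2.430616 − (-0.000116)/(0.201393) = 2.431190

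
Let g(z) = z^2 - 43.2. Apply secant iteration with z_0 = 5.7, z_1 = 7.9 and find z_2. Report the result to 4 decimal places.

6.4875

g(5.7) = -10.710000, g(7.9) = 19.210000
z_2 = 7.900000 − 19.210000·(7.900000 − 5.700000) / (19.210000 − (-10.710000)) = 7.900000 − (42.262000)/(29.920000) = 6.487500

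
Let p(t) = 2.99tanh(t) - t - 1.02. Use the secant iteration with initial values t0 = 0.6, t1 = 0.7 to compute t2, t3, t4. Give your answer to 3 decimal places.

p(0.6) = -0.01422, p(0.7) = 0.08706
t2 = 0.70000 − 0.08706·(0.70000 − 0.60000) / (0.08706 − (-0.01422)) = 0.70000 − (0.00871)/(0.10128) = 0.61404
p(0.61404) = 0.00139
t3 = 0.61404 − 0.00139·(0.61404 − 0.70000) / (0.00139 − 0.08706) = 0.61404 − (-0.00012)/(-0.08567) = 0.61265
p(0.61265) = -0.00014
t4 = 0.61265 − (-0.00014)·(0.61265 − 0.61404) / (-0.00014 − 0.00139) = 0.61265 − (0.00000)/(-0.00153) = 0.61278

0.614, 0.613, 0.613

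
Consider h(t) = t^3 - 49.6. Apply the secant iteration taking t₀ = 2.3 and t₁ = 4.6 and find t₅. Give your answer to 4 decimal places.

h(2.3) = -37.433000, h(4.6) = 47.736000
t₂ = 4.600000 − 47.736000·(4.600000 − 2.300000) / (47.736000 − (-37.433000)) = 4.600000 − (109.792800)/(85.169000) = 3.310883
h(3.310883) = -13.306276
t₃ = 3.310883 − (-13.306276)·(3.310883 − 4.600000) / (-13.306276 − 47.736000) = 3.310883 − (17.153346)/(-61.042276) = 3.591891
h(3.591891) = -3.258580
t₄ = 3.591891 − (-3.258580)·(3.591891 − 3.310883) / (-3.258580 − (-13.306276)) = 3.591891 − (-0.915686)/(10.047697) = 3.683025
h(3.683025) = 0.359014
t₅ = 3.683025 − 0.359014·(3.683025 − 3.591891) / (0.359014 − (-3.258580)) = 3.683025 − (0.032718)/(3.617594) = 3.673980

3.6740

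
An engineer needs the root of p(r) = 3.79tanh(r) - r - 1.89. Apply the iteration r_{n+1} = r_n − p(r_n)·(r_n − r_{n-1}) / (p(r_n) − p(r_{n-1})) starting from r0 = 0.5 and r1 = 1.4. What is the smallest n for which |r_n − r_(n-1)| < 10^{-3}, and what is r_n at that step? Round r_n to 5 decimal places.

p(0.5) = -0.6385760, p(1.4) = 0.0654827
r2 = 1.4000000 − 0.0654827·(0.9000000)/(0.7040587) = 1.3162932;  |Δ| = 0.0837068
p(1.3162932) = 0.0753129
r3 = 1.3162932 − 0.0753129·(-0.0837068)/(0.0098302) = 1.9576047;  |Δ| = 0.6413115
p(1.9576047) = -0.2057686
r4 = 1.9576047 − (-0.2057686)·(0.6413115)/(-0.2810815) = 1.4881261;  |Δ| = 0.4694786
p(1.4881261) = 0.0441656
r5 = 1.4881261 − 0.0441656·(-0.4694786)/(0.2499342) = 1.5710872;  |Δ| = 0.0829611
p(1.5710872) = 0.0150952
r6 = 1.5710872 − 0.0150952·(0.0829611)/(-0.0290705) = 1.6141658;  |Δ| = 0.0430786
p(1.6141658) = -0.0030651
r7 = 1.6141658 − (-0.0030651)·(0.0430786)/(-0.0181603) = 1.6068950;  |Δ| = 0.0072708
p(1.6068950) = 0.0001375
r8 = 1.6068950 − 0.0001375·(-0.0072708)/(0.0032026) = 1.6072072;  |Δ| = 0.0003122
|r8 − r7| = 0.0003122 < 10^{-3}

n = 8, r_n = 1.60721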